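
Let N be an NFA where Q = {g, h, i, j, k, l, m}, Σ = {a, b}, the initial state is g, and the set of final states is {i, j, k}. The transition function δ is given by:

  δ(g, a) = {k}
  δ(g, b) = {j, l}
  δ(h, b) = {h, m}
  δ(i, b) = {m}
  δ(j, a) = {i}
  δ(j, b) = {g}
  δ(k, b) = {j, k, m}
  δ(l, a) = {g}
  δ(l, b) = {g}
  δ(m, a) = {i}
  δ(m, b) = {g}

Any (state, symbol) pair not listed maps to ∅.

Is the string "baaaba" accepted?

No

Start in {g}.
Read 'b': g→{j, l}; now {j, l}.
Read 'a': j→{i}, l→{g}; now {g, i}.
Read 'a': g→{k}, i→∅; now {k}.
Read 'a': k→∅; now ∅.
The set is empty and remains empty for the remaining 2 symbols.
The final set ∅ contains no accepting state.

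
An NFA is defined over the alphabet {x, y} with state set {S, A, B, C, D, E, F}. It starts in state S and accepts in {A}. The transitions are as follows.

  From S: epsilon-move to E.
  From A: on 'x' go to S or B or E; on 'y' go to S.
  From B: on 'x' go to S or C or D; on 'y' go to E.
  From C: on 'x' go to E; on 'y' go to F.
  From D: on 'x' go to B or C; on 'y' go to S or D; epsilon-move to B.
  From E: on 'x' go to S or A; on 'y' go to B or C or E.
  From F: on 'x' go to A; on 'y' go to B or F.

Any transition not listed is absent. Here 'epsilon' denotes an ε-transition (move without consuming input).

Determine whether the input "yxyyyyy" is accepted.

No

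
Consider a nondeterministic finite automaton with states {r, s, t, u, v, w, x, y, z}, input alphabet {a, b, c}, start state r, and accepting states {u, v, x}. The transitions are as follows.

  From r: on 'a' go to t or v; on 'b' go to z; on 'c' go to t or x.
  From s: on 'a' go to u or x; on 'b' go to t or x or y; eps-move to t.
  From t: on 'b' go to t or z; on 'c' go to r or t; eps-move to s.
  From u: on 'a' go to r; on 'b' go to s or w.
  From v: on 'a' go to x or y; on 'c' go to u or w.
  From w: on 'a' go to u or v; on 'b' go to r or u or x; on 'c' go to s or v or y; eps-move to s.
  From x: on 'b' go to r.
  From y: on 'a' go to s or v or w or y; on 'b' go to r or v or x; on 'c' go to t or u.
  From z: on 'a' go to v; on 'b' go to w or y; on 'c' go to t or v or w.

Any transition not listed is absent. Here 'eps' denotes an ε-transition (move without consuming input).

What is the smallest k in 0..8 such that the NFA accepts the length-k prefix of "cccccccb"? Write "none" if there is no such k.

Start in {r}.
Read 'c': {r} → {s, t, x}.
None of the earlier sets intersect F, but {s, t, x} does.

1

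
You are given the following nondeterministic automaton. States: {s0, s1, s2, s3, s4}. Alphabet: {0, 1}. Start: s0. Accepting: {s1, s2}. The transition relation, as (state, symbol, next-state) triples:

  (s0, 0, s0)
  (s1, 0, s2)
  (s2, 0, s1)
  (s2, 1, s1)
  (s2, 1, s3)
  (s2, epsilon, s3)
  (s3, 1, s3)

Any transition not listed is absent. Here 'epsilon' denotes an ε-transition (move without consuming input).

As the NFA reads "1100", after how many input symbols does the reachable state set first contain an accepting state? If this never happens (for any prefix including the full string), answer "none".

Start in {s0}.
Read '1': {s0} → ∅.
The set is empty and remains empty for the remaining 3 symbols.
No reachable set along the way intersects F.

none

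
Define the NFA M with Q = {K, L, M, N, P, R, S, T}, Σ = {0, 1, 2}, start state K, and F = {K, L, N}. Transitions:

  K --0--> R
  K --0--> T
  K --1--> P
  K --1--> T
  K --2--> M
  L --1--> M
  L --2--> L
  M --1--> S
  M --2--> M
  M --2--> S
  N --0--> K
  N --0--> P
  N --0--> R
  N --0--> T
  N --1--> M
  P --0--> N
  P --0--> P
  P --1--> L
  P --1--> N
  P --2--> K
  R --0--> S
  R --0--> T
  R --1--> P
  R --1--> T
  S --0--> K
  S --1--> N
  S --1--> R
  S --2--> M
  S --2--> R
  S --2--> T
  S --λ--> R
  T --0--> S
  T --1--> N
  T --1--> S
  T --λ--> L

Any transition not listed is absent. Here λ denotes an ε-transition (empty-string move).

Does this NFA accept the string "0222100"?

No

Start in {K}.
Read '0': {K} → {L, R, T}.
Read '2': {L, R, T} → {L}.
Read '2': {L} → {L}.
Read '2': {L} → {L}.
Read '1': {L} → {M}.
Read '0': {M} → ∅.
The set is empty and remains empty for the remaining 1 symbol.
The final set ∅ contains no accepting state.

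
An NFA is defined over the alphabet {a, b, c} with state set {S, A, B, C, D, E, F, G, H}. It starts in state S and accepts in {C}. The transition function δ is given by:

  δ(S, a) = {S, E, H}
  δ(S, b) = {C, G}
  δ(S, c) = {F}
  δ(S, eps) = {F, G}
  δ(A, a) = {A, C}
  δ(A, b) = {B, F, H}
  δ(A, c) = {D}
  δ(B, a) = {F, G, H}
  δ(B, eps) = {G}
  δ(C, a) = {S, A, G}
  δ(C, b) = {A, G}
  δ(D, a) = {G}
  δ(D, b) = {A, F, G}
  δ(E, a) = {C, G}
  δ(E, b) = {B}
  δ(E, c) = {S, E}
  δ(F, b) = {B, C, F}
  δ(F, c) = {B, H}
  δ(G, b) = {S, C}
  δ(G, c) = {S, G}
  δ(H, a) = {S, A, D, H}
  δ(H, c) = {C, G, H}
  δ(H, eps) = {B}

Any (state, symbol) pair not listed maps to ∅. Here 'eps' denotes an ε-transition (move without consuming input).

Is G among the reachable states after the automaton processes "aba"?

Yes

Start: ε-closure({S}) = {S, F, G}.
Read 'a': {S, F, G} → {S, B, E, F, G, H}.
Read 'b': {S, B, E, F, G, H} → {S, B, C, F, G}.
Read 'a': {S, B, C, F, G} → {S, A, B, E, F, G, H}.
State G is in {S, A, B, E, F, G, H}.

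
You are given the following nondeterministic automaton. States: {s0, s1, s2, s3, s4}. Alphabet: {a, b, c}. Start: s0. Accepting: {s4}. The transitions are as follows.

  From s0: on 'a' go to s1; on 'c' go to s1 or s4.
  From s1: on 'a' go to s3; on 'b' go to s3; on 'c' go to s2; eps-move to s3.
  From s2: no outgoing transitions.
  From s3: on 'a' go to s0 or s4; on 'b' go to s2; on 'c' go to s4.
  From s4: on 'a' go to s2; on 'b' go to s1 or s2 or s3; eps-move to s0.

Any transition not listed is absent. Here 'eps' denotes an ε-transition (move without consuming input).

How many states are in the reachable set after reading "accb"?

3

Start in {s0}.
Read 'a': {s0} → {s1, s3}.
Read 'c': {s1, s3} → {s0, s2, s4}.
Read 'c': {s0, s2, s4} → {s0, s1, s3, s4}.
Read 'b': {s0, s1, s3, s4} → {s1, s2, s3}.
That set has 3 states.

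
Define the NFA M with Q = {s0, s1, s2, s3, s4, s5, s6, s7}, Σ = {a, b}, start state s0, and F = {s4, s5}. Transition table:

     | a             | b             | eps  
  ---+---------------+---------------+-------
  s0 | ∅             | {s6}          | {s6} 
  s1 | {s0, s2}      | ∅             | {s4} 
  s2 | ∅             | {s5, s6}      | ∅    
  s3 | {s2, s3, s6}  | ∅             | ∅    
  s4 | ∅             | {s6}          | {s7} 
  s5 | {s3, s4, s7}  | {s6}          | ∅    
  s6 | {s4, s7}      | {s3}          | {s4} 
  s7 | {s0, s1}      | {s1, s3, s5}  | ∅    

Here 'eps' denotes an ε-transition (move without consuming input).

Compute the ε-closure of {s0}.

Begin with {s0}.
ε-move s0 → s6; add s6.
ε-move s6 → s4; add s4.
ε-move s4 → s7; add s7.

{s0, s4, s6, s7}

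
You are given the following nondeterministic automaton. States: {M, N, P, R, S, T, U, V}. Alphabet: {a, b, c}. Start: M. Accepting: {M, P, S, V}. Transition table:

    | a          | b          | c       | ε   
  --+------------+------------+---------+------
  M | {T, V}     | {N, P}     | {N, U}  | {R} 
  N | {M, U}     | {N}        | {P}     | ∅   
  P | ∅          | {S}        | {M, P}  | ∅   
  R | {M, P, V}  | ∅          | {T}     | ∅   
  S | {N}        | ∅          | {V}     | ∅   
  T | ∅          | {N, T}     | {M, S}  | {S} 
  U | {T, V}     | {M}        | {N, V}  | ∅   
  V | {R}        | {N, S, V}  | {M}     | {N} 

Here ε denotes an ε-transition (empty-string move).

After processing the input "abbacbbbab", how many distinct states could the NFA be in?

4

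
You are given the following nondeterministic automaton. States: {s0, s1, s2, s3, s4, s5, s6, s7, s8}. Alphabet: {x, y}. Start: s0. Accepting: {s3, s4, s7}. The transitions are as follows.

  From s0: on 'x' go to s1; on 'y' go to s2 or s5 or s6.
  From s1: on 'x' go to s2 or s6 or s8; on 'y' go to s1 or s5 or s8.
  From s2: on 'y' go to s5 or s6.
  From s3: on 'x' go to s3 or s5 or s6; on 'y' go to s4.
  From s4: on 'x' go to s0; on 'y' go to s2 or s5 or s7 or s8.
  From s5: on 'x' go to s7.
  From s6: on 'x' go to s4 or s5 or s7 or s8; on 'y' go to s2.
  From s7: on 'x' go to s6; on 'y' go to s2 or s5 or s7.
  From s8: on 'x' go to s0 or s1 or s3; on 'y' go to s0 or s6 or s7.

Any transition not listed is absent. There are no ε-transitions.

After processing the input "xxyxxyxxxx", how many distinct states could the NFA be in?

9

Start in {s0}.
Read 'x': {s0} → {s1}.
Read 'x': {s1} → {s2, s6, s8}.
Read 'y': {s2, s6, s8} → {s0, s2, s5, s6, s7}.
Read 'x': {s0, s2, s5, s6, s7} → {s1, s4, s5, s6, s7, s8}.
Read 'x': {s1, s4, s5, s6, s7, s8} → {s0, s1, s2, s3, s4, s5, s6, s7, s8}.
Read 'y': {s0, s1, s2, s3, s4, s5, s6, s7, s8} → {s0, s1, s2, s4, s5, s6, s7, s8}.
Read 'x': {s0, s1, s2, s4, s5, s6, s7, s8} → {s0, s1, s2, s3, s4, s5, s6, s7, s8}.
Read 'x': {s0, s1, s2, s3, s4, s5, s6, s7, s8} → {s0, s1, s2, s3, s4, s5, s6, s7, s8}.
Read 'x': {s0, s1, s2, s3, s4, s5, s6, s7, s8} → {s0, s1, s2, s3, s4, s5, s6, s7, s8}.
Read 'x': {s0, s1, s2, s3, s4, s5, s6, s7, s8} → {s0, s1, s2, s3, s4, s5, s6, s7, s8}.
That set has 9 states.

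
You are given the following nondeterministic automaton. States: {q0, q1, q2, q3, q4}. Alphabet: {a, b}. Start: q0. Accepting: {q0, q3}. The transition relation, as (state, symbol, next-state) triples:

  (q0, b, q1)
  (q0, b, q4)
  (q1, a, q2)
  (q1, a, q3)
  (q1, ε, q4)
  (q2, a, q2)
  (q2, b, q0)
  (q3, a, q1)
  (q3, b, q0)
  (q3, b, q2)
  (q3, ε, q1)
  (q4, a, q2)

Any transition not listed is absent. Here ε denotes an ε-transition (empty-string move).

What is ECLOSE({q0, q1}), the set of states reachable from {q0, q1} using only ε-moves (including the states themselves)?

{q0, q1, q4}

Begin with {q0, q1}.
ε-move q1 → q4; add q4.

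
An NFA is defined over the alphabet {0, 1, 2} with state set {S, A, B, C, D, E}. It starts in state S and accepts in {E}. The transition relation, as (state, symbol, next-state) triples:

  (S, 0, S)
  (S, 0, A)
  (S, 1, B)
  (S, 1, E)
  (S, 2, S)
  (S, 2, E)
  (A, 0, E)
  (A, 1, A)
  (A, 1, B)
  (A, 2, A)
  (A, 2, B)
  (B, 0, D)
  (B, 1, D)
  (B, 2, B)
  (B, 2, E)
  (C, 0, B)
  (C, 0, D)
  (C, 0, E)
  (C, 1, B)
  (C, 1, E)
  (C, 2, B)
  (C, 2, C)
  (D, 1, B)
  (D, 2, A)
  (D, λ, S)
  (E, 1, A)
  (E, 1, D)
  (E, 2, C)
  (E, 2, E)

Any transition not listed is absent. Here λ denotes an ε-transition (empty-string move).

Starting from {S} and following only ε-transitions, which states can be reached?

Begin with {S}.
No ε-moves leave this set, so the closure equals the set itself.

{S}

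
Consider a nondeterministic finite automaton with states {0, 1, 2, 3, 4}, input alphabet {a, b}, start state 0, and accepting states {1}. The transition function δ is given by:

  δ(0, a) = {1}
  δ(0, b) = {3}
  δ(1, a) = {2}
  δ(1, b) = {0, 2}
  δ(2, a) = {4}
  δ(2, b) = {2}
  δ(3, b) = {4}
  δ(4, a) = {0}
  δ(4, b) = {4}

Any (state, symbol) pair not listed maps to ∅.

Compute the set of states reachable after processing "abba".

{4}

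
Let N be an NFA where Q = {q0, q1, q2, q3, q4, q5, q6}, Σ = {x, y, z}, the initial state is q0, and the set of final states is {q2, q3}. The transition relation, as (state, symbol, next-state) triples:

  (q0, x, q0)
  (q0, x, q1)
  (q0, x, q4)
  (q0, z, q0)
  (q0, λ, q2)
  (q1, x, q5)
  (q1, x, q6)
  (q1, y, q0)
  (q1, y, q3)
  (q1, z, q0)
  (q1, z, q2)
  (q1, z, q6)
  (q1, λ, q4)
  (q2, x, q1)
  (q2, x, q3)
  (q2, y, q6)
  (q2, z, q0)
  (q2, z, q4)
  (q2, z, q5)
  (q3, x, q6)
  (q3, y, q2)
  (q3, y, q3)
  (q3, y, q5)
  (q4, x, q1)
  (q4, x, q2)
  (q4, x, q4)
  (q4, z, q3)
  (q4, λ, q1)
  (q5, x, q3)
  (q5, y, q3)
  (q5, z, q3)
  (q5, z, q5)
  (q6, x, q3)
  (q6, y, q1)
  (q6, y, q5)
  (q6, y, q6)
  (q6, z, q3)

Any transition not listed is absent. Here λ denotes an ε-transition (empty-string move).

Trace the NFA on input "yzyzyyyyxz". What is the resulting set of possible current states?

Start: ε-closure({q0}) = {q0, q2}.
Read 'y': {q0, q2} → {q6}.
Read 'z': {q6} → {q3}.
Read 'y': {q3} → {q2, q3, q5}.
Read 'z': {q2, q3, q5} → {q0, q1, q2, q3, q4, q5}.
Read 'y': {q0, q1, q2, q3, q4, q5} → {q0, q2, q3, q5, q6}.
Read 'y': {q0, q2, q3, q5, q6} → {q1, q2, q3, q4, q5, q6}.
Read 'y': {q1, q2, q3, q4, q5, q6} → {q0, q1, q2, q3, q4, q5, q6}.
Read 'y': {q0, q1, q2, q3, q4, q5, q6} → {q0, q1, q2, q3, q4, q5, q6}.
Read 'x': {q0, q1, q2, q3, q4, q5, q6} → {q0, q1, q2, q3, q4, q5, q6}.
Read 'z': {q0, q1, q2, q3, q4, q5, q6} → {q0, q1, q2, q3, q4, q5, q6}.

{q0, q1, q2, q3, q4, q5, q6}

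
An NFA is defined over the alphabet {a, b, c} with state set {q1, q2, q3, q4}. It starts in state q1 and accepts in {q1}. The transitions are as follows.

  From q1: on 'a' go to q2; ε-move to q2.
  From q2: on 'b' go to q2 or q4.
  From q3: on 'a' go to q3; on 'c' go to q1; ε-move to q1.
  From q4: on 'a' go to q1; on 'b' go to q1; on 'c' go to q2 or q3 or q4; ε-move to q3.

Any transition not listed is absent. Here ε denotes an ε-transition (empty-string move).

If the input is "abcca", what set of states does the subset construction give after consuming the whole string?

Start: ε-closure({q1}) = {q1, q2}.
Read 'a': q1→{q2}, q2→∅; now {q2}.
Read 'b': q2→{q2, q4}; union {q2, q4}; ε-closure = {q1, q2, q3, q4}.
Read 'c': q1→∅, q2→∅, q3→{q1}, q4→{q2, q3, q4}; now {q1, q2, q3, q4}.
Read 'c': q1→∅, q2→∅, q3→{q1}, q4→{q2, q3, q4}; now {q1, q2, q3, q4}.
Read 'a': q1→{q2}, q2→∅, q3→{q3}, q4→{q1}; now {q1, q2, q3}.

{q1, q2, q3}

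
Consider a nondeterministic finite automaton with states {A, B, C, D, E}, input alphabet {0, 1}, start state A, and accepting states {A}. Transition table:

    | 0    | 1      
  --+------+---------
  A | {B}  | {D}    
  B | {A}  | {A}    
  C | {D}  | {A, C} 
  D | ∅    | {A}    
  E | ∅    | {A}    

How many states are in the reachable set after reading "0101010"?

1

Start in {A}.
Read '0': A→{B}; now {B}.
Read '1': B→{A}; now {A}.
Read '0': A→{B}; now {B}.
Read '1': B→{A}; now {A}.
Read '0': A→{B}; now {B}.
Read '1': B→{A}; now {A}.
Read '0': A→{B}; now {B}.
That set has 1 state.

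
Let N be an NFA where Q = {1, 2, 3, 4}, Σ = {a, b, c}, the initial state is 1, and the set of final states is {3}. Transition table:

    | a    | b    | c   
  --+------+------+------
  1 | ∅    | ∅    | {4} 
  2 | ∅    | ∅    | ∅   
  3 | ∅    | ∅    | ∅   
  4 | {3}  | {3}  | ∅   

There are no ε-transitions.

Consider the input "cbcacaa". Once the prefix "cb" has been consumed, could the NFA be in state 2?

Start in {1}.
Read 'c': 1→{4}; now {4}.
Read 'b': 4→{3}; now {3}.
State 2 is not in {3}.

No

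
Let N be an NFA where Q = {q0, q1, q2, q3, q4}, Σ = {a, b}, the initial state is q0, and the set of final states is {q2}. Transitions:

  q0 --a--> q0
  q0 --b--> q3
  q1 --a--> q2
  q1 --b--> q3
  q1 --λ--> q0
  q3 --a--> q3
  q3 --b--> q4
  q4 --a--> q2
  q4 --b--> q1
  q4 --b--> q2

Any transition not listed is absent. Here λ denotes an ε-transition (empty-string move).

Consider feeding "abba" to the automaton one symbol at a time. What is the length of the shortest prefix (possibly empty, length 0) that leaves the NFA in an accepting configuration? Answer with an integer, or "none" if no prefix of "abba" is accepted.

4

Start in {q0}.
Read 'a': q0→{q0}; now {q0}.
Read 'b': q0→{q3}; now {q3}.
Read 'b': q3→{q4}; now {q4}.
Read 'a': q4→{q2}; now {q2}.
None of the earlier sets intersect F, but {q2} does.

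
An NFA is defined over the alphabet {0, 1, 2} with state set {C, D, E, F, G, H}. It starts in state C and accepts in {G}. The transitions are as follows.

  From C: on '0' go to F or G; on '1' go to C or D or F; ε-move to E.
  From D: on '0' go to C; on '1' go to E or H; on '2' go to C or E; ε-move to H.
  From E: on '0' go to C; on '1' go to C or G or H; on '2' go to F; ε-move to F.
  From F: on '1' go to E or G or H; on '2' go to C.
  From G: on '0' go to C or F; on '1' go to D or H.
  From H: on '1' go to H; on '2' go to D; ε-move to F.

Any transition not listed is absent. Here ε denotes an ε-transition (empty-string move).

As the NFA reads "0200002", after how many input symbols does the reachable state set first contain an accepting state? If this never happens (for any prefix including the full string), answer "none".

1

Start: ε-closure({C}) = {C, E, F}.
Read '0': C→{F, G}, E→{C}, F→∅; union {C, F, G}; ε-closure = {C, E, F, G}.
None of the earlier sets intersect F, but {C, E, F, G} does.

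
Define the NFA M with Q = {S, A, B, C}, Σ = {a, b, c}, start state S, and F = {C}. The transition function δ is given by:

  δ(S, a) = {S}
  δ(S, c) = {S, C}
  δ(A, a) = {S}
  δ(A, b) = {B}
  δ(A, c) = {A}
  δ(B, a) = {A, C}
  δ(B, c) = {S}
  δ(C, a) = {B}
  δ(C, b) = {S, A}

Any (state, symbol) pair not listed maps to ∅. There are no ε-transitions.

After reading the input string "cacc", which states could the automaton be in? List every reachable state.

Start in {S}.
Read 'c': S→{S, C}; now {S, C}.
Read 'a': S→{S}, C→{B}; now {S, B}.
Read 'c': S→{S, C}, B→{S}; now {S, C}.
Read 'c': S→{S, C}, C→∅; now {S, C}.

{S, C}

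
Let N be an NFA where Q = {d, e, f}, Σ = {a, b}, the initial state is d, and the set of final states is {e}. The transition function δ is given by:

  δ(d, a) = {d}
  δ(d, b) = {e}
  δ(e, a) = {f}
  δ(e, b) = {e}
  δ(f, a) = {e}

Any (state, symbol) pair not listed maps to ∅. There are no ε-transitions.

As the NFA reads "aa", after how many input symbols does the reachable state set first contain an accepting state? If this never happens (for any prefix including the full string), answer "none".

none

Start in {d}.
Read 'a': d→{d}; now {d}.
Read 'a': d→{d}; now {d}.
No reachable set along the way intersects F.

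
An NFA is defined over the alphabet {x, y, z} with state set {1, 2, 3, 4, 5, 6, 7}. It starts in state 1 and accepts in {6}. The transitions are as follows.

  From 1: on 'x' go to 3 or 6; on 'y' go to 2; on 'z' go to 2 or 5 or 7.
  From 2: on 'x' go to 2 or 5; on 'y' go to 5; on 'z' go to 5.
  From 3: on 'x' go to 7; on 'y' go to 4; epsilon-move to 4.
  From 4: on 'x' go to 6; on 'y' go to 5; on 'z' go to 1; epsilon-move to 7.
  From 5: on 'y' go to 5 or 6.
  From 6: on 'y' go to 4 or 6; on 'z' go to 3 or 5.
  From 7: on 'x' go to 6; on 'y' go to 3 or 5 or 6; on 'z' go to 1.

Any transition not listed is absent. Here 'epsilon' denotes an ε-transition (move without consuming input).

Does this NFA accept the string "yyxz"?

Start in {1}.
Read 'y': {1} → {2}.
Read 'y': {2} → {5}.
Read 'x': {5} → ∅.
The set is empty and remains empty for the remaining 1 symbol.
The final set ∅ contains no accepting state.

No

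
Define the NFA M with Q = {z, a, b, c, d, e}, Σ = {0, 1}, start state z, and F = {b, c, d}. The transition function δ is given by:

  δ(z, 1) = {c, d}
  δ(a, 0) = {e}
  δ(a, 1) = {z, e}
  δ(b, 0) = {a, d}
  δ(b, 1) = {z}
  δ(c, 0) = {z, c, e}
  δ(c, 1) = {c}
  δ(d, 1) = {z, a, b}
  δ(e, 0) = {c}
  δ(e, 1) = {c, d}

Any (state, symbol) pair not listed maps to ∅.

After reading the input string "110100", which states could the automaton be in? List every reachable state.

{z, c, e}

Start in {z}.
Read '1': z→{c, d}; now {c, d}.
Read '1': c→{c}, d→{z, a, b}; now {z, a, b, c}.
Read '0': z→∅, a→{e}, b→{a, d}, c→{z, c, e}; now {z, a, c, d, e}.
Read '1': z→{c, d}, a→{z, e}, c→{c}, d→{z, a, b}, e→{c, d}; now {z, a, b, c, d, e}.
Read '0': z→∅, a→{e}, b→{a, d}, c→{z, c, e}, d→∅, e→{c}; now {z, a, c, d, e}.
Read '0': z→∅, a→{e}, c→{z, c, e}, d→∅, e→{c}; now {z, c, e}.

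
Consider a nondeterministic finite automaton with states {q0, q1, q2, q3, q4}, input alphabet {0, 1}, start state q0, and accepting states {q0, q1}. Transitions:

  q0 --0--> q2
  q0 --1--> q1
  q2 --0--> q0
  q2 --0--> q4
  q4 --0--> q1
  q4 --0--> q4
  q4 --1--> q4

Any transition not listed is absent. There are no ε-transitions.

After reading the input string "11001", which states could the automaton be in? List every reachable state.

∅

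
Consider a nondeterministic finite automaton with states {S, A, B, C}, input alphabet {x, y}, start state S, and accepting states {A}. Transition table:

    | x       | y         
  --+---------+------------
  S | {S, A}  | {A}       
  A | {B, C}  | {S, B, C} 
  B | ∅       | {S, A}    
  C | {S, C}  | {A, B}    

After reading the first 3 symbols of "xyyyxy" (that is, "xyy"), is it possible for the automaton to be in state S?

Start in {S}.
Read 'x': S→{S, A}; now {S, A}.
Read 'y': S→{A}, A→{S, B, C}; now {S, A, B, C}.
Read 'y': S→{A}, A→{S, B, C}, B→{S, A}, C→{A, B}; now {S, A, B, C}.
State S is in {S, A, B, C}.

Yes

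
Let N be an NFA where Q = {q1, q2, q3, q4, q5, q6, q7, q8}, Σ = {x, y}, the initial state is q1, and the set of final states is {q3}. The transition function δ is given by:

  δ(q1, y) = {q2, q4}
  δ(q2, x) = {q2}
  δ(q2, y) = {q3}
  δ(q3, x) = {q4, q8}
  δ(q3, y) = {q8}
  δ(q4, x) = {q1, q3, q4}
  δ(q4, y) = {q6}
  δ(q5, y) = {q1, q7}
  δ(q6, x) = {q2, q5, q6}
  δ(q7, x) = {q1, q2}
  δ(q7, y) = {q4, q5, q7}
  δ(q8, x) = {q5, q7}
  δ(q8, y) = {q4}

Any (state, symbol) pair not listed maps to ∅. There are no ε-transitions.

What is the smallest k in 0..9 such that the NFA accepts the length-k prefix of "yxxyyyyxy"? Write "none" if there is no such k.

Start in {q1}.
Read 'y': {q1} → {q2, q4}.
Read 'x': {q2, q4} → {q1, q2, q3, q4}.
None of the earlier sets intersect F, but {q1, q2, q3, q4} does.

2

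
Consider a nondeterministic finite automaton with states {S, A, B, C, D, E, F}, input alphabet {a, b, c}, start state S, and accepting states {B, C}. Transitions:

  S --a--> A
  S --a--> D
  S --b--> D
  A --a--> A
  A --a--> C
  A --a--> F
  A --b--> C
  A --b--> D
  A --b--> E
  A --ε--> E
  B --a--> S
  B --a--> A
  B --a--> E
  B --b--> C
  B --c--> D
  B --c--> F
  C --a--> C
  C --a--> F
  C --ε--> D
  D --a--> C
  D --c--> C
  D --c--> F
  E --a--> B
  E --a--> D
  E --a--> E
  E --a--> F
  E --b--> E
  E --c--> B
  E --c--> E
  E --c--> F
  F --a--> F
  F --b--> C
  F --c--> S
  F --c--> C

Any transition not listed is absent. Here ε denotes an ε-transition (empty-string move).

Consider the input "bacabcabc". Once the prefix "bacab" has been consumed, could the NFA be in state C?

Yes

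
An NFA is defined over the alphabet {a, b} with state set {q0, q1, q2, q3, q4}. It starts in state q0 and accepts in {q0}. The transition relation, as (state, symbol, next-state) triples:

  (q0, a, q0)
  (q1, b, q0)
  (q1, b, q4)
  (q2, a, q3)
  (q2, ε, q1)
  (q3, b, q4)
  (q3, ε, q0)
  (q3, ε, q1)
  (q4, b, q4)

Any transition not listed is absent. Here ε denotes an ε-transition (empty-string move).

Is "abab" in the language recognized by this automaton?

Start in {q0}.
Read 'a': q0→{q0}; now {q0}.
Read 'b': q0→∅; now ∅.
The set is empty and remains empty for the remaining 2 symbols.
The final set ∅ contains no accepting state.

No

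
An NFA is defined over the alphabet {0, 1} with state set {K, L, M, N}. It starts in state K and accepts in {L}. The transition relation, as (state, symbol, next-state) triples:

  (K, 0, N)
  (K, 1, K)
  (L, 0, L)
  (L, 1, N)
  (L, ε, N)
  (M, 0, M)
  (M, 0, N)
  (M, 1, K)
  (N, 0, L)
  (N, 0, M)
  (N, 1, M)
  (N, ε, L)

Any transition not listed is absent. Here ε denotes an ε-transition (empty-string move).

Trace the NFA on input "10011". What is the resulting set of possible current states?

Start in {K}.
Read '1': K→{K}; now {K}.
Read '0': K→{N}; union {N}; ε-closure = {L, N}.
Read '0': L→{L}, N→{L, M}; union {L, M}; ε-closure = {L, M, N}.
Read '1': L→{N}, M→{K}, N→{M}; union {K, M, N}; ε-closure = {K, L, M, N}.
Read '1': K→{K}, L→{N}, M→{K}, N→{M}; union {K, M, N}; ε-closure = {K, L, M, N}.

{K, L, M, N}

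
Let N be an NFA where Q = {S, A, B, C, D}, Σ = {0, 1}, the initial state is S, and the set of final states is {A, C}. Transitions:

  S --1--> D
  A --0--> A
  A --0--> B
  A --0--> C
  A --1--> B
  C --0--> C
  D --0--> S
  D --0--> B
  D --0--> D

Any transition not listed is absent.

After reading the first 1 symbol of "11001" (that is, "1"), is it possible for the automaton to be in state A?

No

Start in {S}.
Read '1': {S} → {D}.
State A is not in {D}.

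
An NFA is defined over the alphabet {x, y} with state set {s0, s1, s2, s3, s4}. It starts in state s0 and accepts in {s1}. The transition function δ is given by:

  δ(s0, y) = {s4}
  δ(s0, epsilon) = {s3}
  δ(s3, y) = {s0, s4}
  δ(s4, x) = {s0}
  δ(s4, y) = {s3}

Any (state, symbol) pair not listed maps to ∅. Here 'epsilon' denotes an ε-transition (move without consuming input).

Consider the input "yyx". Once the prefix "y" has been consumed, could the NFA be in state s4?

Yes

Start: ε-closure({s0}) = {s0, s3}.
Read 'y': {s0, s3} → {s0, s3, s4}.
State s4 is in {s0, s3, s4}.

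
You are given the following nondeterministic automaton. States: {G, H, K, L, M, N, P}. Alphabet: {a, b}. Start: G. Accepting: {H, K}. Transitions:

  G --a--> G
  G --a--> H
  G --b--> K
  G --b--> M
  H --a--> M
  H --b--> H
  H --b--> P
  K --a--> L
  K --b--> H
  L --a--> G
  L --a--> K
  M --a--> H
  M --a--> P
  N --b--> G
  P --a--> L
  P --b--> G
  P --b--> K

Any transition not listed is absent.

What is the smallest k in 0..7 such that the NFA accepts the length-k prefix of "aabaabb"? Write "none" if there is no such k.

1

Start in {G}.
Read 'a': G→{G, H}; now {G, H}.
None of the earlier sets intersect F, but {G, H} does.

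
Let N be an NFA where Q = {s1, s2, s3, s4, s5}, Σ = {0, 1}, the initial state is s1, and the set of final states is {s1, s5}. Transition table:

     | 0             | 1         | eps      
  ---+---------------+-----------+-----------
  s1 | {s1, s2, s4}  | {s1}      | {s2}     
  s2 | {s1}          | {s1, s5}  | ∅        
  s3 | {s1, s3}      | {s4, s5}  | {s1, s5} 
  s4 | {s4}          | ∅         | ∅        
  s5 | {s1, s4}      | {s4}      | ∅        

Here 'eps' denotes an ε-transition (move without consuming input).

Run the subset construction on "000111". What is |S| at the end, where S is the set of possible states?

4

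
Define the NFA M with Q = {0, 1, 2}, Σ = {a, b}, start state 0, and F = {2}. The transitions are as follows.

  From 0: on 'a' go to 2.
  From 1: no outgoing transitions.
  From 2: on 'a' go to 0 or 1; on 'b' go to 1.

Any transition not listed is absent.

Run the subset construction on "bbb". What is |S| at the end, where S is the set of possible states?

0

Start in {0}.
Read 'b': 0→∅; now ∅.
The set is empty and remains empty for the remaining 2 symbols.
That set has 0 states.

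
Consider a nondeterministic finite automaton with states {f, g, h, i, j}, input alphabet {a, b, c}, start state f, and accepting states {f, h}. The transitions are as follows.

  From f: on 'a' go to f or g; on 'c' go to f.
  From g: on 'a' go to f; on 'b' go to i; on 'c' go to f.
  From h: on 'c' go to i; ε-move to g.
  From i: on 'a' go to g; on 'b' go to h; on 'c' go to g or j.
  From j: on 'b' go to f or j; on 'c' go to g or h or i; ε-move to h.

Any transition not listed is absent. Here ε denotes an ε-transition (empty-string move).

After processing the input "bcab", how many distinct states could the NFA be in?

Start in {f}.
Read 'b': f→∅; now ∅.
The set is empty and remains empty for the remaining 3 symbols.
That set has 0 states.

0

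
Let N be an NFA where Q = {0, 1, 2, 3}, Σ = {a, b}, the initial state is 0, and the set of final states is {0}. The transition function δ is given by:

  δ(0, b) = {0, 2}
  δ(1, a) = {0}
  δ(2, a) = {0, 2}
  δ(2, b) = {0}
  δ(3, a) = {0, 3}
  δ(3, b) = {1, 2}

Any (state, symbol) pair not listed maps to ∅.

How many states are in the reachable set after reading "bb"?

Start in {0}.
Read 'b': 0→{0, 2}; now {0, 2}.
Read 'b': 0→{0, 2}, 2→{0}; now {0, 2}.
That set has 2 states.

2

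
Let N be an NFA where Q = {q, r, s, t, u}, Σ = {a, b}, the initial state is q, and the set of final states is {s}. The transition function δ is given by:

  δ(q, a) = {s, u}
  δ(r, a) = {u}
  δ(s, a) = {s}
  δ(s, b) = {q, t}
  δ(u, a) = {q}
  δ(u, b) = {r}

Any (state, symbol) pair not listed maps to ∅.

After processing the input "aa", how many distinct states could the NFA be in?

2

Start in {q}.
Read 'a': q→{s, u}; now {s, u}.
Read 'a': s→{s}, u→{q}; now {q, s}.
That set has 2 states.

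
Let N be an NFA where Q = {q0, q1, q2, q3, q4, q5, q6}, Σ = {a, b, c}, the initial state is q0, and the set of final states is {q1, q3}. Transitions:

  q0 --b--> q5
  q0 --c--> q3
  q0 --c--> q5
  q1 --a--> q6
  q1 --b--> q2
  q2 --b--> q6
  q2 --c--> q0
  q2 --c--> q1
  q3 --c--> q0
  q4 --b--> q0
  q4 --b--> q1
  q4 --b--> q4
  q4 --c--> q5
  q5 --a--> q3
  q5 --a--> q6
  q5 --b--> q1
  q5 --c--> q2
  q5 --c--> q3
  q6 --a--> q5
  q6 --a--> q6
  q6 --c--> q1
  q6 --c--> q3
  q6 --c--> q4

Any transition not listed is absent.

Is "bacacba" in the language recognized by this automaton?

No

Start in {q0}.
Read 'b': q0→{q5}; now {q5}.
Read 'a': q5→{q3, q6}; now {q3, q6}.
Read 'c': q3→{q0}, q6→{q1, q3, q4}; now {q0, q1, q3, q4}.
Read 'a': q0→∅, q1→{q6}, q3→∅, q4→∅; now {q6}.
Read 'c': q6→{q1, q3, q4}; now {q1, q3, q4}.
Read 'b': q1→{q2}, q3→∅, q4→{q0, q1, q4}; now {q0, q1, q2, q4}.
Read 'a': q0→∅, q1→{q6}, q2→∅, q4→∅; now {q6}.
The final set {q6} contains no accepting state.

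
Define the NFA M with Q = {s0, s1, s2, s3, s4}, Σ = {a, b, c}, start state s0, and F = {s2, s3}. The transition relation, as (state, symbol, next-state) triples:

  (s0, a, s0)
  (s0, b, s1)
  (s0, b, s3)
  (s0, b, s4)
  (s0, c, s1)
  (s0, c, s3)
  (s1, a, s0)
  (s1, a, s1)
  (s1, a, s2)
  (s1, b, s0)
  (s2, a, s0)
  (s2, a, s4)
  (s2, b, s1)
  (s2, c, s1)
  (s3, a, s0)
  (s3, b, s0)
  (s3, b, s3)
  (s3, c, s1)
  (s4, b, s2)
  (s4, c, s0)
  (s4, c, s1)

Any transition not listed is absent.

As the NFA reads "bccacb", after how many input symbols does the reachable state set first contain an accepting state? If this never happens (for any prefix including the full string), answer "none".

Start in {s0}.
Read 'b': s0→{s1, s3, s4}; now {s1, s3, s4}.
None of the earlier sets intersect F, but {s1, s3, s4} does.

1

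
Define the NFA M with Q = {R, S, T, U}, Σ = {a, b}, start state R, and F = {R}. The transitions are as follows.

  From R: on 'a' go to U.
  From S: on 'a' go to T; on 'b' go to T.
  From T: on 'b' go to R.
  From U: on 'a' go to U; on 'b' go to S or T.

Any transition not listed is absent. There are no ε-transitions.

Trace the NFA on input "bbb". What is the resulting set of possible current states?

∅

Start in {R}.
Read 'b': {R} → ∅.
The set is empty and remains empty for the remaining 2 symbols.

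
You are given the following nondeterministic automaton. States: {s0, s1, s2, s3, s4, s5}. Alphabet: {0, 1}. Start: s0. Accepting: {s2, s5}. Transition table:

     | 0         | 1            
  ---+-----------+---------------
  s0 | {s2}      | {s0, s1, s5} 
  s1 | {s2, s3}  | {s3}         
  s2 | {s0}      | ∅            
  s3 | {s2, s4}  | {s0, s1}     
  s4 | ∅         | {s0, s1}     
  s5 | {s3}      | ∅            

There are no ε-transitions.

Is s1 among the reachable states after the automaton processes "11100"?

No

Start in {s0}.
Read '1': s0→{s0, s1, s5}; now {s0, s1, s5}.
Read '1': s0→{s0, s1, s5}, s1→{s3}, s5→∅; now {s0, s1, s3, s5}.
Read '1': s0→{s0, s1, s5}, s1→{s3}, s3→{s0, s1}, s5→∅; now {s0, s1, s3, s5}.
Read '0': s0→{s2}, s1→{s2, s3}, s3→{s2, s4}, s5→{s3}; now {s2, s3, s4}.
Read '0': s2→{s0}, s3→{s2, s4}, s4→∅; now {s0, s2, s4}.
State s1 is not in {s0, s2, s4}.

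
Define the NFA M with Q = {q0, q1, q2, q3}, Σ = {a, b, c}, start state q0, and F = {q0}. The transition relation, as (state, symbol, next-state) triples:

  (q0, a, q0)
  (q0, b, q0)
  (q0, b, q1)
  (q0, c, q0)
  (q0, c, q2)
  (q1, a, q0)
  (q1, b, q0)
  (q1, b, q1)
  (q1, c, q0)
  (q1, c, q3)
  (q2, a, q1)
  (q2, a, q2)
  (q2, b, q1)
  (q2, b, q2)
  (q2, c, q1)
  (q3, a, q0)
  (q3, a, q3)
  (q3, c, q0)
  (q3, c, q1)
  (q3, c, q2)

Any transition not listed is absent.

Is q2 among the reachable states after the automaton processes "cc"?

Start in {q0}.
Read 'c': q0→{q0, q2}; now {q0, q2}.
Read 'c': q0→{q0, q2}, q2→{q1}; now {q0, q1, q2}.
State q2 is in {q0, q1, q2}.

Yes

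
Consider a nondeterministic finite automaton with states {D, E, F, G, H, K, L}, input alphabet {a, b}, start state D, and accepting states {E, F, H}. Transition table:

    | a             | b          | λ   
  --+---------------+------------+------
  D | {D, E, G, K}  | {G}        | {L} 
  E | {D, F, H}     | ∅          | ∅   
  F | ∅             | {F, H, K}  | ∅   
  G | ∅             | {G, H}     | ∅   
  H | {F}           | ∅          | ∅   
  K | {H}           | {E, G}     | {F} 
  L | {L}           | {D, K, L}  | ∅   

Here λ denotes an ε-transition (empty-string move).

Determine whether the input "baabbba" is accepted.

Start: ε-closure({D}) = {D, L}.
Read 'b': {D, L} → {D, F, G, K, L}.
Read 'a': {D, F, G, K, L} → {D, E, F, G, H, K, L}.
Read 'a': {D, E, F, G, H, K, L} → {D, E, F, G, H, K, L}.
Read 'b': {D, E, F, G, H, K, L} → {D, E, F, G, H, K, L}.
Read 'b': {D, E, F, G, H, K, L} → {D, E, F, G, H, K, L}.
Read 'b': {D, E, F, G, H, K, L} → {D, E, F, G, H, K, L}.
Read 'a': {D, E, F, G, H, K, L} → {D, E, F, G, H, K, L}.
The final set {D, E, F, G, H, K, L} contains the accepting states E, F, H.

Yes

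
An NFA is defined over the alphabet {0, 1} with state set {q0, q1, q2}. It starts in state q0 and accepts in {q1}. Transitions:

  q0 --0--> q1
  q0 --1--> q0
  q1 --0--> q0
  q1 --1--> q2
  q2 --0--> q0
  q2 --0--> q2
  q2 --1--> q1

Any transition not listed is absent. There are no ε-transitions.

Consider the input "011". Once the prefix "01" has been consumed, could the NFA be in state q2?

Yes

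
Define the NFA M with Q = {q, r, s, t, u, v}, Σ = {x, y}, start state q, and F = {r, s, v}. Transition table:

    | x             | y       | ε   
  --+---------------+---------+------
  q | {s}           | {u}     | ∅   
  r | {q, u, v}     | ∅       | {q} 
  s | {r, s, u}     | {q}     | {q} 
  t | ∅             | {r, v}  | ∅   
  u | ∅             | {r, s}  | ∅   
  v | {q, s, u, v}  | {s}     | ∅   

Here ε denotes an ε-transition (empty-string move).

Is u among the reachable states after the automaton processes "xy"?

Yes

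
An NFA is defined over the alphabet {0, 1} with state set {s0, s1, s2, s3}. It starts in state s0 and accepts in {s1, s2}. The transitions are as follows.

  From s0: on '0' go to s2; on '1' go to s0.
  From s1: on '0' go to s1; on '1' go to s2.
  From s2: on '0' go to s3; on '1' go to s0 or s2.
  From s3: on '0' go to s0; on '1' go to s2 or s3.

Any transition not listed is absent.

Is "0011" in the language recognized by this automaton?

Yes

Start in {s0}.
Read '0': s0→{s2}; now {s2}.
Read '0': s2→{s3}; now {s3}.
Read '1': s3→{s2, s3}; now {s2, s3}.
Read '1': s2→{s0, s2}, s3→{s2, s3}; now {s0, s2, s3}.
The final set {s0, s2, s3} contains the accepting state s2.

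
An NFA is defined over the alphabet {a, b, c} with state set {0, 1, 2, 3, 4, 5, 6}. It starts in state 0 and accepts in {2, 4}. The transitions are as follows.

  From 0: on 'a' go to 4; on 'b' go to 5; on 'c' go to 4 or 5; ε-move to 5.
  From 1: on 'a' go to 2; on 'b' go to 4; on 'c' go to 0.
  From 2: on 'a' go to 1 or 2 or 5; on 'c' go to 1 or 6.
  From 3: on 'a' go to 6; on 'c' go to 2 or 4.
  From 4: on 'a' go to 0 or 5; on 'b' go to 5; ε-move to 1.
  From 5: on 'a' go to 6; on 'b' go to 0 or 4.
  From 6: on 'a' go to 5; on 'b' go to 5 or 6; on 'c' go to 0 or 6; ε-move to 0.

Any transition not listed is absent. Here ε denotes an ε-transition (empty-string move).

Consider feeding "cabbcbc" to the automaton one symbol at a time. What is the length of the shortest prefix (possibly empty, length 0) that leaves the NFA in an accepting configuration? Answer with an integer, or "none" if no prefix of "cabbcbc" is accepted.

1

Start: ε-closure({0}) = {0, 5}.
Read 'c': 0→{4, 5}, 5→∅; union {4, 5}; ε-closure = {1, 4, 5}.
None of the earlier sets intersect F, but {1, 4, 5} does.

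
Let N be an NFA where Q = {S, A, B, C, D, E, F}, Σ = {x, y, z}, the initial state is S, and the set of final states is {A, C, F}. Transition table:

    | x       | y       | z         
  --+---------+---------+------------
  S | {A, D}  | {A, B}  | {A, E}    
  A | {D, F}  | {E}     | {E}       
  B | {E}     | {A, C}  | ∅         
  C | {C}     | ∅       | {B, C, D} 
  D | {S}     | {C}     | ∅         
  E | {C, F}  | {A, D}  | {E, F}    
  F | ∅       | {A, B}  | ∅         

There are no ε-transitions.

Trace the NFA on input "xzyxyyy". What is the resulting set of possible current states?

{A, D, E}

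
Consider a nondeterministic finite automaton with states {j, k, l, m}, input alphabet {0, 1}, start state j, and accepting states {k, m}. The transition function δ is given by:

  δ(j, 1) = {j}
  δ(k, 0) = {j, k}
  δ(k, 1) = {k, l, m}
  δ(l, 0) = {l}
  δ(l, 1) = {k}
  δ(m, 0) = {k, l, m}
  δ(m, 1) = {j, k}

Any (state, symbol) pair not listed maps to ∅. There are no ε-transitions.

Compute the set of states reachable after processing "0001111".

∅

Start in {j}.
Read '0': {j} → ∅.
The set is empty and remains empty for the remaining 6 symbols.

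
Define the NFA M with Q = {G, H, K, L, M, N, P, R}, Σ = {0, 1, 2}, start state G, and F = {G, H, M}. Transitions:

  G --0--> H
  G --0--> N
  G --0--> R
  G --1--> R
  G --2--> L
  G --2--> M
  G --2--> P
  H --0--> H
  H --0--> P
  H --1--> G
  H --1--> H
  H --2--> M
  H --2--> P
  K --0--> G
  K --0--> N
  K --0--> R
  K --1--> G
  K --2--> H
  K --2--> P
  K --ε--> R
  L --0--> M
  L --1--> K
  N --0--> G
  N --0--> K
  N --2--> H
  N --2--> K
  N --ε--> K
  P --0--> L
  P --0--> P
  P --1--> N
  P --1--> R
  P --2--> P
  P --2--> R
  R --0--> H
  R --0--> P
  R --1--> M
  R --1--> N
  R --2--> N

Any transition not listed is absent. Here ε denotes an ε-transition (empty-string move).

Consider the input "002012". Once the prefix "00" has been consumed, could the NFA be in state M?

No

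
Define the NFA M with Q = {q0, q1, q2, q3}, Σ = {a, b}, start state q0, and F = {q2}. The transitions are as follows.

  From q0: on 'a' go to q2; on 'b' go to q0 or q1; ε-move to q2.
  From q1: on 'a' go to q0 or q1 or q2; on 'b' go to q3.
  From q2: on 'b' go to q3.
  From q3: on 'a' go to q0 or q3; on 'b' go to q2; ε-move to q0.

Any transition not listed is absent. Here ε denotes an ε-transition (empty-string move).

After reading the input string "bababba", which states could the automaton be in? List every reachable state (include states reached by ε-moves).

{q0, q1, q2, q3}

Start: ε-closure({q0}) = {q0, q2}.
Read 'b': q0→{q0, q1}, q2→{q3}; union {q0, q1, q3}; ε-closure = {q0, q1, q2, q3}.
Read 'a': q0→{q2}, q1→{q0, q1, q2}, q2→∅, q3→{q0, q3}; now {q0, q1, q2, q3}.
Read 'b': q0→{q0, q1}, q1→{q3}, q2→{q3}, q3→{q2}; now {q0, q1, q2, q3}.
Read 'a': q0→{q2}, q1→{q0, q1, q2}, q2→∅, q3→{q0, q3}; now {q0, q1, q2, q3}.
Read 'b': q0→{q0, q1}, q1→{q3}, q2→{q3}, q3→{q2}; now {q0, q1, q2, q3}.
Read 'b': q0→{q0, q1}, q1→{q3}, q2→{q3}, q3→{q2}; now {q0, q1, q2, q3}.
Read 'a': q0→{q2}, q1→{q0, q1, q2}, q2→∅, q3→{q0, q3}; now {q0, q1, q2, q3}.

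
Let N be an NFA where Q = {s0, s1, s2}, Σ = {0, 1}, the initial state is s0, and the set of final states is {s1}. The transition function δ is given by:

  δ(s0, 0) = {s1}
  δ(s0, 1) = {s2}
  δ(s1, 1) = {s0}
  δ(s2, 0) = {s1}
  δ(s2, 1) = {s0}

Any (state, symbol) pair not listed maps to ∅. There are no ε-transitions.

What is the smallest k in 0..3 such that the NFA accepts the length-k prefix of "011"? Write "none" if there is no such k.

Start in {s0}.
Read '0': {s0} → {s1}.
None of the earlier sets intersect F, but {s1} does.

1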